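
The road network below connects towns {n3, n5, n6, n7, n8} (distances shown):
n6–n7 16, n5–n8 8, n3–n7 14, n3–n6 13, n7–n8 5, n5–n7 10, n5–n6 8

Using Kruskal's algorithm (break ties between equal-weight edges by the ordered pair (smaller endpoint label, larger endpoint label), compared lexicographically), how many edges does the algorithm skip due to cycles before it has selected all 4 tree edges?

Kruskal's algorithm — process edges by increasing weight (ties by edge label):
n7–n8 (5): add — endpoints in different components.
n5–n6 (8): add — endpoints in different components.
n5–n8 (8): add — endpoints in different components.
n5–n7 (10): skip — n5 and n7 already connected.
n3–n6 (13): add — endpoints in different components.
Edges rejected before the tree was complete: 1.

1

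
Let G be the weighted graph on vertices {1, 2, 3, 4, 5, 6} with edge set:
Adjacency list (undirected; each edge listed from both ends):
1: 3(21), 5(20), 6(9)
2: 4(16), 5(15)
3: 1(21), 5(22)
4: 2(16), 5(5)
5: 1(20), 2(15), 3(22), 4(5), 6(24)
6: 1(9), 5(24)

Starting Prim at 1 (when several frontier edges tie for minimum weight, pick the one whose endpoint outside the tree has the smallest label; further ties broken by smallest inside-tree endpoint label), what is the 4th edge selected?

Prim's algorithm from 1:
Step 1: cheapest edge leaving the tree is 1 6 (9); add 6.
Step 2: cheapest edge leaving the tree is 1 5 (20); add 5.
Step 3: cheapest edge leaving the tree is 4 5 (5); add 4.
Step 4: cheapest edge leaving the tree is 2 5 (15); add 2.
Step 5: cheapest edge leaving the tree is 1 3 (21); add 3.
The 4th edge added is 2 5.

2-5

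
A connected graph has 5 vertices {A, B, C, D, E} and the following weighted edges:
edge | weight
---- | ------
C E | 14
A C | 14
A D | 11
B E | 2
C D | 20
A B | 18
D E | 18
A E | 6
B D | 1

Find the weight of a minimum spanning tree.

Kruskal: consider edges lightest-first.
B D (1): add — endpoints in different components.
B E (2): add — endpoints in different components.
A E (6): add — endpoints in different components.
A D (11): skip — A and D already connected.
A C (14): add — endpoints in different components.
MST edges: B D, B E, A E, A C; total weight 1+2+6+14 = 23.

23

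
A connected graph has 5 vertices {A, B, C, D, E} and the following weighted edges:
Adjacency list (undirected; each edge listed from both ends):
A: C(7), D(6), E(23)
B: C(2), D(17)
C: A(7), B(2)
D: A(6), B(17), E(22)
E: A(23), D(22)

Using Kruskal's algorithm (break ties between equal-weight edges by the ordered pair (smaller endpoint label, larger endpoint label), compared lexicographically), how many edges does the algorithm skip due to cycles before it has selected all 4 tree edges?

Sort edges by weight, then run Kruskal:
B–C (2): add — endpoints in different components.
A–D (6): add — endpoints in different components.
A–C (7): add — endpoints in different components.
B–D (17): skip — B and D already connected.
D–E (22): add — endpoints in different components.
Edges rejected before the tree was complete: 1.

1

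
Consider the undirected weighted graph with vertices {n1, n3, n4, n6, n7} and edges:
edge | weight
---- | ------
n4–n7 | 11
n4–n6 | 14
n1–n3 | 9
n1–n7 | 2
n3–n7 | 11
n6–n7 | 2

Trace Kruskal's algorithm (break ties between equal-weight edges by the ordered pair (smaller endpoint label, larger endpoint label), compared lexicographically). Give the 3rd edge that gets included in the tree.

n1-n3

Sort edges by weight, then run Kruskal:
n1–n7 (2): add — endpoints in different components.
n6–n7 (2): add — endpoints in different components.
n1–n3 (9): add — endpoints in different components.
n3–n7 (11): skip — n3 and n7 already connected.
n4–n7 (11): add — endpoints in different components.
The 3rd edge added is n1–n3.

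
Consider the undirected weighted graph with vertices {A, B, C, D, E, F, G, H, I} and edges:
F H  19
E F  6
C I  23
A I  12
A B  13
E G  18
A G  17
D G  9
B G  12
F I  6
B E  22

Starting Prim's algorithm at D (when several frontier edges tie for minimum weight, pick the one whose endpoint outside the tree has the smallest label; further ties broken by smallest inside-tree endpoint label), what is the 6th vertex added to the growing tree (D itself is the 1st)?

F

Prim's algorithm from D:
Step 1: frontier [D G 9] → take D G (9); add G.
Step 2: frontier [B G 12, A G 17, E G 18] → take B G (12); add B.
Step 3: frontier [A B 13, B E 22, A G 17, E G 18] → take A B (13); add A.
Step 4: frontier [A I 12, B E 22, E G 18] → take A I (12); add I.
Step 5: frontier [B E 22, E G 18, F I 6, C I 23] → take F I (6); add F.
Step 6: frontier [B E 22, E F 6, F H 19, E G 18, C I 23] → take E F (6); add E.
Step 7: frontier [F H 19, C I 23] → take F H (19); add H.
Step 8: frontier [C I 23] → take C I (23); add C.
Vertex order: D, G, B, A, I, F, E, H, C. The 6th vertex is F.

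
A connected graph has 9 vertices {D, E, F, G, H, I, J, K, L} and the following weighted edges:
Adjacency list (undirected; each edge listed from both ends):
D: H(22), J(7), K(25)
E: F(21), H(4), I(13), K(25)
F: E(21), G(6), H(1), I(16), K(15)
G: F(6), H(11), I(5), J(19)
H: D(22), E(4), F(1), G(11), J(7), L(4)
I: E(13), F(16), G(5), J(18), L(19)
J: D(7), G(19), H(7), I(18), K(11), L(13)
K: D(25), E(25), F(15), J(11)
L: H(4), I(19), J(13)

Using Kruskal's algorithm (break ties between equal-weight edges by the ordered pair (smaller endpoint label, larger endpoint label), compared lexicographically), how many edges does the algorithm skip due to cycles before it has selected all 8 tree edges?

Sort edges by weight, then run Kruskal:
F–H (1): add — endpoints in different components.
E–H (4): add — endpoints in different components.
H–L (4): add — endpoints in different components.
G–I (5): add — endpoints in different components.
F–G (6): add — endpoints in different components.
D–J (7): add — endpoints in different components.
H–J (7): add — endpoints in different components.
G–H (11): skip — G and H already connected.
J–K (11): add — endpoints in different components.
Edges rejected before the tree was complete: 1.

1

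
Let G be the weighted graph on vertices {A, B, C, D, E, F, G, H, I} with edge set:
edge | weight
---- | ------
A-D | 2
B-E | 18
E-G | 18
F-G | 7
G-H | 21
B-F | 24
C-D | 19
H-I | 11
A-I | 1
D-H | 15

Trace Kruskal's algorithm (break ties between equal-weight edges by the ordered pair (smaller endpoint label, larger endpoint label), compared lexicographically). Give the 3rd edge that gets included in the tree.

Sort edges by weight, then run Kruskal:
A-I (1): add — endpoints in different components.
A-D (2): add — endpoints in different components.
F-G (7): add — endpoints in different components.
H-I (11): add — endpoints in different components.
D-H (15): skip — D and H already connected.
B-E (18): add — endpoints in different components.
E-G (18): add — endpoints in different components.
C-D (19): add — endpoints in different components.
G-H (21): add — endpoints in different components.
The 3rd edge added is F-G.

F-G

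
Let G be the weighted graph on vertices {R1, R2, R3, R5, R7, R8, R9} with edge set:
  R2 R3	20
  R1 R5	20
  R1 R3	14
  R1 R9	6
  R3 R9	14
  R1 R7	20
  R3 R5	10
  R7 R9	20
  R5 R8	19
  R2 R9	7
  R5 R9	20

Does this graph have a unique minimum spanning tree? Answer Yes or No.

Kruskal's algorithm — process edges by increasing weight (ties by edge label):
R1 R9 (6): add. Components now {R8} {R5} {R1,R9} {R3} {R2} {R7}
R2 R9 (7): add. Components now {R8} {R5} {R1,R2,R9} {R3} {R7}
R3 R5 (10): add. Components now {R8} {R3,R5} {R1,R2,R9} {R7}
R1 R3 (14): add. Components now {R8} {R1,R2,R3,R5,R9} {R7}
R3 R9 (14): skip — R9 and R3 already connected.
R5 R8 (19): add. Components now {R1,R2,R3,R5,R8,R9} {R7}
R1 R5 (20): skip — R5 and R1 already connected.
R1 R7 (20): add. Components now {R1,R2,R3,R5,R7,R8,R9}
Non-tree edge R3 R9 has weight 14, equal to the heaviest edge on its tree cycle — swapping gives another MST of the same weight. Not unique.

No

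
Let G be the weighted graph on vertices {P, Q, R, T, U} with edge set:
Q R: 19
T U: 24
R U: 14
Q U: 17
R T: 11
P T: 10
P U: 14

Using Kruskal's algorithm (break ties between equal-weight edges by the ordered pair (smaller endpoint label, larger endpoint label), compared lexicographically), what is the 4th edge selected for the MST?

Q-U

Sort edges by weight, then run Kruskal:
P T (10): add. Components now {P,T} {Q} {U} {R}
R T (11): add. Components now {P,R,T} {Q} {U}
P U (14): add. Components now {P,R,T,U} {Q}
R U (14): skip — U and R already connected.
Q U (17): add. Components now {P,Q,R,T,U}
The 4th edge added is Q U.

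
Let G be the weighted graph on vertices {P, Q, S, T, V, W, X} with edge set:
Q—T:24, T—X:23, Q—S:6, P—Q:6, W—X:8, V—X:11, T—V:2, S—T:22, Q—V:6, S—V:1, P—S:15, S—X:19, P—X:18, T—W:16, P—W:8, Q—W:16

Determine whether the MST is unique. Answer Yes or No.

No

Kruskal: consider edges lightest-first.
S—V (1): add — endpoints in different components.
T—V (2): add — endpoints in different components.
P—Q (6): add — endpoints in different components.
Q—S (6): add — endpoints in different components.
Q—V (6): skip — Q and V already connected.
P—W (8): add — endpoints in different components.
W—X (8): add — endpoints in different components.
Non-tree edge Q—V has weight 6, equal to the heaviest edge on its tree cycle — swapping gives another MST of the same weight. Not unique.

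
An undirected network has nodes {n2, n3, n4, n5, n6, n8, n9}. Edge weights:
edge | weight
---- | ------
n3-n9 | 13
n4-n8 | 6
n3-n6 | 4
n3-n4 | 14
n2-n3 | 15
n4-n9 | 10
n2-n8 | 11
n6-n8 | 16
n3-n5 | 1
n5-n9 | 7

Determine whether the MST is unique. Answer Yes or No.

Yes

Kruskal's algorithm — process edges by increasing weight (ties by edge label):
n3-n5 (1): add. Components now {n2} {n4} {n8} {n3,n5} {n6} {n9}
n3-n6 (4): add. Components now {n2} {n4} {n8} {n3,n5,n6} {n9}
n4-n8 (6): add. Components now {n2} {n4,n8} {n3,n5,n6} {n9}
n5-n9 (7): add. Components now {n2} {n4,n8} {n3,n5,n6,n9}
n4-n9 (10): add. Components now {n2} {n3,n4,n5,n6,n8,n9}
n2-n8 (11): add. Components now {n2,n3,n4,n5,n6,n8,n9}
Every non-tree edge has weight strictly greater than the heaviest edge on the tree path between its endpoints, so the MST is unique.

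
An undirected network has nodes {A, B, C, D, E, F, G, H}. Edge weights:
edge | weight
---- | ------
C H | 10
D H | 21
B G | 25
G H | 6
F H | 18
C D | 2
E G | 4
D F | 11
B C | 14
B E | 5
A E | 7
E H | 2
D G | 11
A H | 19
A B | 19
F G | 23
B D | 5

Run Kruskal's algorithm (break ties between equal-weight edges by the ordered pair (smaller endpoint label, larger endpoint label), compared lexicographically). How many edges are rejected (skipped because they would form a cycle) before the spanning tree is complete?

Kruskal: consider edges lightest-first.
C D (2): add — endpoints in different components.
E H (2): add — endpoints in different components.
E G (4): add — endpoints in different components.
B D (5): add — endpoints in different components.
B E (5): add — endpoints in different components.
G H (6): skip — G and H already connected.
A E (7): add — endpoints in different components.
C H (10): skip — C and H already connected.
D F (11): add — endpoints in different components.
Edges rejected before the tree was complete: 2.

2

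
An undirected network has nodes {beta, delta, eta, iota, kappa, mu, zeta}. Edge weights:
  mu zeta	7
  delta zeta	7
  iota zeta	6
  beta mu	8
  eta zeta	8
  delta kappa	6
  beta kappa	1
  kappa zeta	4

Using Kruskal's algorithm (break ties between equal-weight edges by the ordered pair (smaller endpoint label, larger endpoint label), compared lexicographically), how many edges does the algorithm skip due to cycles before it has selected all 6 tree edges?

2

Kruskal: consider edges lightest-first.
beta kappa (1): add — endpoints in different components.
kappa zeta (4): add — endpoints in different components.
delta kappa (6): add — endpoints in different components.
iota zeta (6): add — endpoints in different components.
delta zeta (7): skip — zeta and delta already connected.
mu zeta (7): add — endpoints in different components.
beta mu (8): skip — beta and mu already connected.
eta zeta (8): add — endpoints in different components.
Edges rejected before the tree was complete: 2.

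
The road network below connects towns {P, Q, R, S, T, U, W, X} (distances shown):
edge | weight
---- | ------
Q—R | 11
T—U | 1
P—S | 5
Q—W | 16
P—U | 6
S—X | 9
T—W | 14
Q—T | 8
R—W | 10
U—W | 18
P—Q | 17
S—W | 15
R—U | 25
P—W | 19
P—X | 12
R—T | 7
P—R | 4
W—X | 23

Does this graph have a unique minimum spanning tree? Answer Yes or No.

Yes

Kruskal: consider edges lightest-first.
T—U (1): add — endpoints in different components.
P—R (4): add — endpoints in different components.
P—S (5): add — endpoints in different components.
P—U (6): add — endpoints in different components.
R—T (7): skip — R and T already connected.
Q—T (8): add — endpoints in different components.
S—X (9): add — endpoints in different components.
R—W (10): add — endpoints in different components.
Every non-tree edge has weight strictly greater than the heaviest edge on the tree path between its endpoints, so the MST is unique.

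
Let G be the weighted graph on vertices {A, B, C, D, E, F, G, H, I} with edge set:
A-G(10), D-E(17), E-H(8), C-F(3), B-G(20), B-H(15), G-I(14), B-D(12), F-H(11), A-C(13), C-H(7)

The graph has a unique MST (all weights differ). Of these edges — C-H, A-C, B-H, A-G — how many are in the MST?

4

Kruskal's algorithm — process edges by increasing weight (ties by edge label):
C-F (3): add — endpoints in different components.
C-H (7): add — endpoints in different components.
E-H (8): add — endpoints in different components.
A-G (10): add — endpoints in different components.
F-H (11): skip — F and H already connected.
B-D (12): add — endpoints in different components.
A-C (13): add — endpoints in different components.
G-I (14): add — endpoints in different components.
B-H (15): add — endpoints in different components.
MST edge set: {C-F, C-H, E-H, A-G, B-D, A-C, G-I, B-H}.
Of the listed edges, {C-H, A-C, B-H, A-G} are in the MST → 4.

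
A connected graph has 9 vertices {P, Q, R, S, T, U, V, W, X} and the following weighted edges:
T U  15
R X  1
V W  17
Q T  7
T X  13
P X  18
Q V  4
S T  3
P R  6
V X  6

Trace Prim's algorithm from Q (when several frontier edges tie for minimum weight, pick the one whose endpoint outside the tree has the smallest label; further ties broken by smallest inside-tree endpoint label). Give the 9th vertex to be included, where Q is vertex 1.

Prim, starting at Q.
Step 1: frontier [Q V 4, Q T 7] → take Q V (4); add V.
Step 2: frontier [Q T 7, V X 6, V W 17] → take V X (6); add X.
Step 3: frontier [Q T 7, V W 17, R X 1, T X 13, P X 18] → take R X (1); add R.
Step 4: frontier [Q T 7, P R 6, V W 17, T X 13, P X 18] → take P R (6); add P.
Step 5: frontier [Q T 7, V W 17, T X 13] → take Q T (7); add T.
Step 6: frontier [S T 3, T U 15, V W 17] → take S T (3); add S.
Step 7: frontier [T U 15, V W 17] → take T U (15); add U.
Step 8: frontier [V W 17] → take V W (17); add W.
Vertex order: Q, V, X, R, P, T, S, U, W. The 9th vertex is W.

W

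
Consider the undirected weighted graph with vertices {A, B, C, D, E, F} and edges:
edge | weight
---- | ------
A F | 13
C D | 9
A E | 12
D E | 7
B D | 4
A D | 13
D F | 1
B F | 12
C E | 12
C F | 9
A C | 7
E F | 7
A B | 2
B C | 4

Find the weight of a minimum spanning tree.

18

Sort edges by weight, then run Kruskal:
D F (1): add. Components now {A} {B} {C} {D,F} {E}
A B (2): add. Components now {A,B} {C} {D,F} {E}
B C (4): add. Components now {A,B,C} {D,F} {E}
B D (4): add. Components now {A,B,C,D,F} {E}
A C (7): skip — A and C already connected.
D E (7): add. Components now {A,B,C,D,E,F}
MST edges: D F, A B, B C, B D, D E; total weight 1+2+4+4+7 = 18.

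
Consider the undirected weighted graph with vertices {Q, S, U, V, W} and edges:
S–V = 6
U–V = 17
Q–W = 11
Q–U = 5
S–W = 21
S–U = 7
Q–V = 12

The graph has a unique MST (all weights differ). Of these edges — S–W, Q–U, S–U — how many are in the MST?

2

Sort edges by weight, then run Kruskal:
Q–U (5): add — endpoints in different components.
S–V (6): add — endpoints in different components.
S–U (7): add — endpoints in different components.
Q–W (11): add — endpoints in different components.
MST edge set: {Q–U, S–V, S–U, Q–W}.
Of the listed edges, {Q–U, S–U} are in the MST → 2.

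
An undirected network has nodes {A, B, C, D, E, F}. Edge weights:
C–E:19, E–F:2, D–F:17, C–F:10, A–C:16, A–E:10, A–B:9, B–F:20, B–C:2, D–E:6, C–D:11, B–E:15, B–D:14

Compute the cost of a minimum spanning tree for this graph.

Sort edges by weight, then run Kruskal:
B–C (2): add. Components now {A} {B,C} {D} {E} {F}
E–F (2): add. Components now {A} {B,C} {D} {E,F}
D–E (6): add. Components now {A} {B,C} {D,E,F}
A–B (9): add. Components now {A,B,C} {D,E,F}
A–E (10): add. Components now {A,B,C,D,E,F}
MST edges: B–C, E–F, D–E, A–B, A–E; total weight 2+2+6+9+10 = 29.

29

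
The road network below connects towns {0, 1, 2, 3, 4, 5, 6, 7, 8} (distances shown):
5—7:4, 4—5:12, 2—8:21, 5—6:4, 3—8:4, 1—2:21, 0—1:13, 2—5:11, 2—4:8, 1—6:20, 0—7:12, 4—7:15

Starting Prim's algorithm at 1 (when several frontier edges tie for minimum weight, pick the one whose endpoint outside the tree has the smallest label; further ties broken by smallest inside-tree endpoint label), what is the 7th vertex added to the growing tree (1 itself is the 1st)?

4

Prim's algorithm from 1:
Step 1: cheapest edge leaving the tree is 0—1 (13); add 0.
Step 2: cheapest edge leaving the tree is 0—7 (12); add 7.
Step 3: cheapest edge leaving the tree is 5—7 (4); add 5.
Step 4: cheapest edge leaving the tree is 5—6 (4); add 6.
Step 5: cheapest edge leaving the tree is 2—5 (11); add 2.
Step 6: cheapest edge leaving the tree is 2—4 (8); add 4.
Step 7: cheapest edge leaving the tree is 2—8 (21); add 8.
Step 8: cheapest edge leaving the tree is 3—8 (4); add 3.
Vertex order: 1, 0, 7, 5, 6, 2, 4, 8, 3. The 7th vertex is 4.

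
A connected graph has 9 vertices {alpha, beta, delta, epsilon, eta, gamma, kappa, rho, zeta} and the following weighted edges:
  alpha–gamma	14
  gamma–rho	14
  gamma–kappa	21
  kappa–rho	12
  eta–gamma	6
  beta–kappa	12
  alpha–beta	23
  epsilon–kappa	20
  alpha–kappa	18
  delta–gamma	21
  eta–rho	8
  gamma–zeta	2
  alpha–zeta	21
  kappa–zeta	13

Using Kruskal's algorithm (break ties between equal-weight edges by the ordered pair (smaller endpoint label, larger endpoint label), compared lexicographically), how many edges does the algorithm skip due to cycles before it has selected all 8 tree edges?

4

Kruskal: consider edges lightest-first.
gamma–zeta (2): add — endpoints in different components.
eta–gamma (6): add — endpoints in different components.
eta–rho (8): add — endpoints in different components.
beta–kappa (12): add — endpoints in different components.
kappa–rho (12): add — endpoints in different components.
kappa–zeta (13): skip — zeta and kappa already connected.
alpha–gamma (14): add — endpoints in different components.
gamma–rho (14): skip — gamma and rho already connected.
alpha–kappa (18): skip — alpha and kappa already connected.
epsilon–kappa (20): add — endpoints in different components.
alpha–zeta (21): skip — zeta and alpha already connected.
delta–gamma (21): add — endpoints in different components.
Edges rejected before the tree was complete: 4.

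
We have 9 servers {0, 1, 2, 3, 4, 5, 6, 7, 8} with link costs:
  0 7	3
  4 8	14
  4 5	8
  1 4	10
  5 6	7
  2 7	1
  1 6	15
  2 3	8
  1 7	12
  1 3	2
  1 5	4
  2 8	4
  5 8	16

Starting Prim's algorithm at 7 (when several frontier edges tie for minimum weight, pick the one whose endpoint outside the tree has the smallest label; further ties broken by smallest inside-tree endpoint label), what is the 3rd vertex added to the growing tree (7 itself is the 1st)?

Grow the tree from 7 using Prim:
Step 1: cheapest edge leaving the tree is 2 7 (1); add 2.
Step 2: cheapest edge leaving the tree is 0 7 (3); add 0.
Step 3: cheapest edge leaving the tree is 2 8 (4); add 8.
Step 4: cheapest edge leaving the tree is 2 3 (8); add 3.
Step 5: cheapest edge leaving the tree is 1 3 (2); add 1.
Step 6: cheapest edge leaving the tree is 1 5 (4); add 5.
Step 7: cheapest edge leaving the tree is 5 6 (7); add 6.
Step 8: cheapest edge leaving the tree is 4 5 (8); add 4.
Vertex order: 7, 2, 0, 8, 3, 1, 5, 6, 4. The 3rd vertex is 0.

0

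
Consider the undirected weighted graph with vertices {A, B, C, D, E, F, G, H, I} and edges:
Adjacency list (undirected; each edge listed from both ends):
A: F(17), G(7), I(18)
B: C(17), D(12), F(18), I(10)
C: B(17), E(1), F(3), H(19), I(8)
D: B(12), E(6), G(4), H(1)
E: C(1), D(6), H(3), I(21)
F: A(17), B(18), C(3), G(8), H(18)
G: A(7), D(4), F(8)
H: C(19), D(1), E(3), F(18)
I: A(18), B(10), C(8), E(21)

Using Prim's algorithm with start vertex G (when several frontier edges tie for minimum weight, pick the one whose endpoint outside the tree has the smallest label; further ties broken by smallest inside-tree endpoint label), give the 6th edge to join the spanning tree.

Grow the tree from G using Prim:
Step 1: cheapest edge leaving the tree is D G (4); add D.
Step 2: cheapest edge leaving the tree is D H (1); add H.
Step 3: cheapest edge leaving the tree is E H (3); add E.
Step 4: cheapest edge leaving the tree is C E (1); add C.
Step 5: cheapest edge leaving the tree is C F (3); add F.
Step 6: cheapest edge leaving the tree is A G (7); add A.
Step 7: cheapest edge leaving the tree is C I (8); add I.
Step 8: cheapest edge leaving the tree is B I (10); add B.
The 6th edge added is A G.

A-G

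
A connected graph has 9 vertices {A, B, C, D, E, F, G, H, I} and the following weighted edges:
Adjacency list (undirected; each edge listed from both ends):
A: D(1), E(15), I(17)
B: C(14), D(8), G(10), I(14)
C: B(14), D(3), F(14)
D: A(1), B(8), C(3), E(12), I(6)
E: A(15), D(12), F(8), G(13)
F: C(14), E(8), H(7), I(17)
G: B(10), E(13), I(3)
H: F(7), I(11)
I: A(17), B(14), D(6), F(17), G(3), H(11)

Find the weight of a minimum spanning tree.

Kruskal: consider edges lightest-first.
A—D (1): add — endpoints in different components.
C—D (3): add — endpoints in different components.
G—I (3): add — endpoints in different components.
D—I (6): add — endpoints in different components.
F—H (7): add — endpoints in different components.
B—D (8): add — endpoints in different components.
E—F (8): add — endpoints in different components.
B—G (10): skip — B and G already connected.
H—I (11): add — endpoints in different components.
MST edges: A—D, C—D, G—I, D—I, F—H, B—D, E—F, H—I; total weight 1+3+3+6+7+8+8+11 = 47.

47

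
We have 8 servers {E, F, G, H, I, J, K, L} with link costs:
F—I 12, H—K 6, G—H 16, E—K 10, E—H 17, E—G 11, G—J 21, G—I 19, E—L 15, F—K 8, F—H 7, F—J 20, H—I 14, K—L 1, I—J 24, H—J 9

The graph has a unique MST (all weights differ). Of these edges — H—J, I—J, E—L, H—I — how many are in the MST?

Kruskal: consider edges lightest-first.
K—L (1): add — endpoints in different components.
H—K (6): add — endpoints in different components.
F—H (7): add — endpoints in different components.
F—K (8): skip — F and K already connected.
H—J (9): add — endpoints in different components.
E—K (10): add — endpoints in different components.
E—G (11): add — endpoints in different components.
F—I (12): add — endpoints in different components.
MST edge set: {K—L, H—K, F—H, H—J, E—K, E—G, F—I}.
Of the listed edges, {H—J} are in the MST → 1.

1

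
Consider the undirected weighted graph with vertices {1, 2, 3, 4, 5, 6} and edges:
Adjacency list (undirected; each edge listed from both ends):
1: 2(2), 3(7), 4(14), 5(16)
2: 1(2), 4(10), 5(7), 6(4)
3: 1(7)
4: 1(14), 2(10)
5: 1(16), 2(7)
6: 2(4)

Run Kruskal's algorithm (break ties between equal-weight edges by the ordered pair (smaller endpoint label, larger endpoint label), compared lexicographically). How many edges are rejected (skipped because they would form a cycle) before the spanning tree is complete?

Kruskal: consider edges lightest-first.
1—2 (2): add. Components now {1,2} {3} {4} {5} {6}
2—6 (4): add. Components now {1,2,6} {3} {4} {5}
1—3 (7): add. Components now {1,2,3,6} {4} {5}
2—5 (7): add. Components now {1,2,3,5,6} {4}
2—4 (10): add. Components now {1,2,3,4,5,6}
Edges rejected before the tree was complete: 0.

0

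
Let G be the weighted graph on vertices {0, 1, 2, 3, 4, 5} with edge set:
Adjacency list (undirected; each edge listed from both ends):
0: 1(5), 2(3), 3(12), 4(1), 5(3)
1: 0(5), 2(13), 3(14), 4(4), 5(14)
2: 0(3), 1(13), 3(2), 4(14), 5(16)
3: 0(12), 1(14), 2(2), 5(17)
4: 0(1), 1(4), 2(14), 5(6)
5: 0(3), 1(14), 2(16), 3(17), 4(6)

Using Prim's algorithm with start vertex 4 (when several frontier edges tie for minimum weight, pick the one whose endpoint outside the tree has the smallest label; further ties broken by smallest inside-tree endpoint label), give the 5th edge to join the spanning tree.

1-4

Prim, starting at 4.
Step 1: frontier [0-4 1, 1-4 4, 4-5 6, 2-4 14] → take 0-4 (1); add 0.
Step 2: frontier [0-2 3, 0-5 3, 0-1 5, 0-3 12, 1-4 4, 4-5 6, 2-4 14] → take 0-2 (3); add 2.
Step 3: frontier [0-5 3, 0-1 5, 0-3 12, 2-3 2, 1-2 13, 2-5 16, 1-4 4, 4-5 6] → take 2-3 (2); add 3.
Step 4: frontier [0-5 3, 0-1 5, 1-2 13, 2-5 16, 1-3 14, 3-5 17, 1-4 4, 4-5 6] → take 0-5 (3); add 5.
Step 5: frontier [0-1 5, 1-2 13, 1-3 14, 1-4 4, 1-5 14] → take 1-4 (4); add 1.
The 5th edge added is 1-4.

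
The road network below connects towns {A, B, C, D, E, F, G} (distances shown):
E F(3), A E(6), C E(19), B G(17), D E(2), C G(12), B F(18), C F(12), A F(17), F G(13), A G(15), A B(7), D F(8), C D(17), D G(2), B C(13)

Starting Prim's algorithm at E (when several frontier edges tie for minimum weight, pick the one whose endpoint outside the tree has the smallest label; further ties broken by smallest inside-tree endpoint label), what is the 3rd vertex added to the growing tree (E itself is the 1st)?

G

Prim's algorithm from E:
Step 1: cheapest edge leaving the tree is D E (2); add D.
Step 2: cheapest edge leaving the tree is D G (2); add G.
Step 3: cheapest edge leaving the tree is E F (3); add F.
Step 4: cheapest edge leaving the tree is A E (6); add A.
Step 5: cheapest edge leaving the tree is A B (7); add B.
Step 6: cheapest edge leaving the tree is C F (12); add C.
Vertex order: E, D, G, F, A, B, C. The 3rd vertex is G.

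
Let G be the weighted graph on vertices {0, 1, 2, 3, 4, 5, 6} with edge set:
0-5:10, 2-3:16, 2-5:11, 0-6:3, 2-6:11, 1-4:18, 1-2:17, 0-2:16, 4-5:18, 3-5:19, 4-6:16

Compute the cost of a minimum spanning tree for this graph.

73

Prim, starting at 1.
Step 1: cheapest edge leaving the tree is 1-2 (17); add 2.
Step 2: cheapest edge leaving the tree is 2-5 (11); add 5.
Step 3: cheapest edge leaving the tree is 0-5 (10); add 0.
Step 4: cheapest edge leaving the tree is 0-6 (3); add 6.
Step 5: cheapest edge leaving the tree is 2-3 (16); add 3.
Step 6: cheapest edge leaving the tree is 4-6 (16); add 4.
MST edges: 1-2, 2-5, 0-5, 0-6, 2-3, 4-6; total weight 17+11+10+3+16+16 = 73.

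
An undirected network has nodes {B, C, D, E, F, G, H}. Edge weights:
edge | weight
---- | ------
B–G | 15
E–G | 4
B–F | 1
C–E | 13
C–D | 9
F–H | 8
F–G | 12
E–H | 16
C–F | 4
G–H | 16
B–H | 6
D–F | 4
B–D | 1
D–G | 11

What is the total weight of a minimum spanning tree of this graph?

27

Prim, starting at D.
Step 1: cheapest edge leaving the tree is B–D (1); add B.
Step 2: cheapest edge leaving the tree is B–F (1); add F.
Step 3: cheapest edge leaving the tree is C–F (4); add C.
Step 4: cheapest edge leaving the tree is B–H (6); add H.
Step 5: cheapest edge leaving the tree is D–G (11); add G.
Step 6: cheapest edge leaving the tree is E–G (4); add E.
MST edges: B–D, B–F, C–F, B–H, D–G, E–G; total weight 1+1+4+6+11+4 = 27.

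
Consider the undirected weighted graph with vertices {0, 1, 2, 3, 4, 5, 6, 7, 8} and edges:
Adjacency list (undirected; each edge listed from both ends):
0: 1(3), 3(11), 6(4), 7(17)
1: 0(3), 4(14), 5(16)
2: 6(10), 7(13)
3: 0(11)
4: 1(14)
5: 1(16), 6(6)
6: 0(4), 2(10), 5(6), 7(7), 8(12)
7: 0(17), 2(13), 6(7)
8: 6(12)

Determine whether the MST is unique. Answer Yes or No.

Yes

Kruskal: consider edges lightest-first.
0–1 (3): add — endpoints in different components.
0–6 (4): add — endpoints in different components.
5–6 (6): add — endpoints in different components.
6–7 (7): add — endpoints in different components.
2–6 (10): add — endpoints in different components.
0–3 (11): add — endpoints in different components.
6–8 (12): add — endpoints in different components.
2–7 (13): skip — 2 and 7 already connected.
1–4 (14): add — endpoints in different components.
Every non-tree edge has weight strictly greater than the heaviest edge on the tree path between its endpoints, so the MST is unique.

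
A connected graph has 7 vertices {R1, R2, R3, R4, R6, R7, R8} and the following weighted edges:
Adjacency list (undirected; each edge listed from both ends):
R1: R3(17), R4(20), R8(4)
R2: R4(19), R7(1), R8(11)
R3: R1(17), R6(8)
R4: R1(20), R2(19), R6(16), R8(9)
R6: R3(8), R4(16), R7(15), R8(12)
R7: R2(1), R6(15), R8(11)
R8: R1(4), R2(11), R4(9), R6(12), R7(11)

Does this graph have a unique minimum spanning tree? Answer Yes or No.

No

Kruskal: consider edges lightest-first.
R2–R7 (1): add. Components now {R1} {R8} {R4} {R2,R7} {R6} {R3}
R1–R8 (4): add. Components now {R1,R8} {R4} {R2,R7} {R6} {R3}
R3–R6 (8): add. Components now {R1,R8} {R4} {R2,R7} {R3,R6}
R4–R8 (9): add. Components now {R1,R4,R8} {R2,R7} {R3,R6}
R2–R8 (11): add. Components now {R1,R2,R4,R7,R8} {R3,R6}
R7–R8 (11): skip — R8 and R7 already connected.
R6–R8 (12): add. Components now {R1,R2,R3,R4,R6,R7,R8}
Non-tree edge R7–R8 has weight 11, equal to the heaviest edge on its tree cycle — swapping gives another MST of the same weight. Not unique.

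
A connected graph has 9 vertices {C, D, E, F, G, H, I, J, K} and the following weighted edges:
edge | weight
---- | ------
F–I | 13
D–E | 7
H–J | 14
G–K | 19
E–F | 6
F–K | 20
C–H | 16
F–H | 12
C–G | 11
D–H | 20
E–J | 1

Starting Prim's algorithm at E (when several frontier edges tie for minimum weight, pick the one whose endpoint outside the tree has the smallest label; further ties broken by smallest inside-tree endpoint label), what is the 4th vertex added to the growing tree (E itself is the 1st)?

D

Prim's algorithm from E:
Step 1: frontier [E–J 1, E–F 6, D–E 7] → take E–J (1); add J.
Step 2: frontier [E–F 6, D–E 7, H–J 14] → take E–F (6); add F.
Step 3: frontier [D–E 7, F–H 12, F–I 13, F–K 20, H–J 14] → take D–E (7); add D.
Step 4: frontier [D–H 20, F–H 12, F–I 13, F–K 20, H–J 14] → take F–H (12); add H.
Step 5: frontier [F–I 13, F–K 20, C–H 16] → take F–I (13); add I.
Step 6: frontier [F–K 20, C–H 16] → take C–H (16); add C.
Step 7: frontier [C–G 11, F–K 20] → take C–G (11); add G.
Step 8: frontier [F–K 20, G–K 19] → take G–K (19); add K.
Vertex order: E, J, F, D, H, I, C, G, K. The 4th vertex is D.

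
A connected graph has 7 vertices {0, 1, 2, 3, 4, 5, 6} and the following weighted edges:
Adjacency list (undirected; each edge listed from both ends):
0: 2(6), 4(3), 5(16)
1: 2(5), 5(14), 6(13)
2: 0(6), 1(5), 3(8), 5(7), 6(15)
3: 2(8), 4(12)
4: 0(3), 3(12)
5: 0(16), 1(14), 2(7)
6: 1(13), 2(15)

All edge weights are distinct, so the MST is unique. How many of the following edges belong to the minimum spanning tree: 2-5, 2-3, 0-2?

3

Kruskal's algorithm — process edges by increasing weight (ties by edge label):
0-4 (3): add — endpoints in different components.
1-2 (5): add — endpoints in different components.
0-2 (6): add — endpoints in different components.
2-5 (7): add — endpoints in different components.
2-3 (8): add — endpoints in different components.
3-4 (12): skip — 3 and 4 already connected.
1-6 (13): add — endpoints in different components.
MST edge set: {0-4, 1-2, 0-2, 2-5, 2-3, 1-6}.
Of the listed edges, {2-5, 2-3, 0-2} are in the MST → 3.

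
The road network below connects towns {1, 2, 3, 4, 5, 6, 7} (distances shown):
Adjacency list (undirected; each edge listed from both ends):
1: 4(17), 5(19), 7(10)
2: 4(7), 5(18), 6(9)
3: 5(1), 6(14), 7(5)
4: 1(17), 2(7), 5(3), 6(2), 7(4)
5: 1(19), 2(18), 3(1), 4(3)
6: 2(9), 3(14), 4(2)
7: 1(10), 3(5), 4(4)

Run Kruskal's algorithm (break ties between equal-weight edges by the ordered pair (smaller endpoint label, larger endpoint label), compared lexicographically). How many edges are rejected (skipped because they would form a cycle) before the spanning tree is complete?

2

Kruskal's algorithm — process edges by increasing weight (ties by edge label):
3 5 (1): add. Components now {1} {2} {3,5} {4} {6} {7}
4 6 (2): add. Components now {1} {2} {3,5} {4,6} {7}
4 5 (3): add. Components now {1} {2} {3,4,5,6} {7}
4 7 (4): add. Components now {1} {2} {3,4,5,6,7}
3 7 (5): skip — 3 and 7 already connected.
2 4 (7): add. Components now {1} {2,3,4,5,6,7}
2 6 (9): skip — 2 and 6 already connected.
1 7 (10): add. Components now {1,2,3,4,5,6,7}
Edges rejected before the tree was complete: 2.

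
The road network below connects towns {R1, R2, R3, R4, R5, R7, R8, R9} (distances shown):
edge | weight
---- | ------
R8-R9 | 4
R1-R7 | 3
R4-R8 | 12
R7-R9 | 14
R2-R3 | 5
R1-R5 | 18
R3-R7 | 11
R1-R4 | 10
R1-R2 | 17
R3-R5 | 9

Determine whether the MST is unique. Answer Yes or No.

Yes

Kruskal: consider edges lightest-first.
R1-R7 (3): add — endpoints in different components.
R8-R9 (4): add — endpoints in different components.
R2-R3 (5): add — endpoints in different components.
R3-R5 (9): add — endpoints in different components.
R1-R4 (10): add — endpoints in different components.
R3-R7 (11): add — endpoints in different components.
R4-R8 (12): add — endpoints in different components.
Every non-tree edge has weight strictly greater than the heaviest edge on the tree path between its endpoints, so the MST is unique.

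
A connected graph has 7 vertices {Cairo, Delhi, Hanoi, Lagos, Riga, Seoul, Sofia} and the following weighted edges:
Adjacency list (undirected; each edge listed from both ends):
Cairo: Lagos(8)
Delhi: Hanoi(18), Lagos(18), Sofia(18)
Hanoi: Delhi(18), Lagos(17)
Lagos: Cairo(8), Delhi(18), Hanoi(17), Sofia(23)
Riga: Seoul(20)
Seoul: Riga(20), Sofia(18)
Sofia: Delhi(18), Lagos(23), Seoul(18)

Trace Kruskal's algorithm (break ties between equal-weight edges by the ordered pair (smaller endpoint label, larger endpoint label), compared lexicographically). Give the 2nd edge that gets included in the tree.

Hanoi-Lagos

Sort edges by weight, then run Kruskal:
Cairo–Lagos (8): add — endpoints in different components.
Hanoi–Lagos (17): add — endpoints in different components.
Delhi–Hanoi (18): add — endpoints in different components.
Delhi–Lagos (18): skip — Lagos and Delhi already connected.
Delhi–Sofia (18): add — endpoints in different components.
Seoul–Sofia (18): add — endpoints in different components.
Riga–Seoul (20): add — endpoints in different components.
The 2nd edge added is Hanoi–Lagos.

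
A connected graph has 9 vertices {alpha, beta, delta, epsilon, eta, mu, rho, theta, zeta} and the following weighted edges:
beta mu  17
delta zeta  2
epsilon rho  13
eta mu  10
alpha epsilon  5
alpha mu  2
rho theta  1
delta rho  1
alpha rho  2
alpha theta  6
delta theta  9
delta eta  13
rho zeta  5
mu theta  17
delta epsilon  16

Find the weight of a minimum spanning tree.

40

Kruskal's algorithm — process edges by increasing weight (ties by edge label):
delta rho (1): add — endpoints in different components.
rho theta (1): add — endpoints in different components.
alpha mu (2): add — endpoints in different components.
alpha rho (2): add — endpoints in different components.
delta zeta (2): add — endpoints in different components.
alpha epsilon (5): add — endpoints in different components.
rho zeta (5): skip — zeta and rho already connected.
alpha theta (6): skip — theta and alpha already connected.
delta theta (9): skip — theta and delta already connected.
eta mu (10): add — endpoints in different components.
delta eta (13): skip — delta and eta already connected.
epsilon rho (13): skip — rho and epsilon already connected.
delta epsilon (16): skip — delta and epsilon already connected.
beta mu (17): add — endpoints in different components.
MST edges: delta rho, rho theta, alpha mu, alpha rho, delta zeta, alpha epsilon, eta mu, beta mu; total weight 1+1+2+2+2+5+10+17 = 40.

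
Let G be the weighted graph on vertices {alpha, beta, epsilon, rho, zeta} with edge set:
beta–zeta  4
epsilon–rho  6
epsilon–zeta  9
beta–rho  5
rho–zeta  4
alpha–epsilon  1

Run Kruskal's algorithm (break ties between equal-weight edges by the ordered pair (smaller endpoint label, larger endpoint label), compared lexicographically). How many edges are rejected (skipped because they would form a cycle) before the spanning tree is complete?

1

Sort edges by weight, then run Kruskal:
alpha–epsilon (1): add — endpoints in different components.
beta–zeta (4): add — endpoints in different components.
rho–zeta (4): add — endpoints in different components.
beta–rho (5): skip — rho and beta already connected.
epsilon–rho (6): add — endpoints in different components.
Edges rejected before the tree was complete: 1.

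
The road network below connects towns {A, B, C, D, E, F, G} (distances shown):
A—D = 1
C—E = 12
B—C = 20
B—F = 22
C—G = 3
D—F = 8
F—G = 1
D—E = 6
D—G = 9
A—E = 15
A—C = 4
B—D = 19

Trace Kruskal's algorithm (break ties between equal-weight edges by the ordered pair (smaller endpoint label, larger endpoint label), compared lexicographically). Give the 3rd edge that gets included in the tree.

Kruskal: consider edges lightest-first.
A—D (1): add. Components now {A,D} {B} {C} {E} {F} {G}
F—G (1): add. Components now {A,D} {B} {C} {E} {F,G}
C—G (3): add. Components now {A,D} {B} {C,F,G} {E}
A—C (4): add. Components now {A,C,D,F,G} {B} {E}
D—E (6): add. Components now {A,C,D,E,F,G} {B}
D—F (8): skip — D and F already connected.
D—G (9): skip — D and G already connected.
C—E (12): skip — C and E already connected.
A—E (15): skip — A and E already connected.
B—D (19): add. Components now {A,B,C,D,E,F,G}
The 3rd edge added is C—G.

C-G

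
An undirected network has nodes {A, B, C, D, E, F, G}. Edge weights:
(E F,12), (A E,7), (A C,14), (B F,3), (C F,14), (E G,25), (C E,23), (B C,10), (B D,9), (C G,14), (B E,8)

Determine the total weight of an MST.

51

Prim's algorithm from G:
Step 1: frontier [C G 14, E G 25] → take C G (14); add C.
Step 2: frontier [B C 10, A C 14, C F 14, C E 23, E G 25] → take B C (10); add B.
Step 3: frontier [B F 3, B E 8, B D 9, A C 14, C F 14, C E 23, E G 25] → take B F (3); add F.
Step 4: frontier [B E 8, B D 9, A C 14, C E 23, E F 12, E G 25] → take B E (8); add E.
Step 5: frontier [B D 9, A C 14, A E 7] → take A E (7); add A.
Step 6: frontier [B D 9] → take B D (9); add D.
MST edges: C G, B C, B F, B E, A E, B D; total weight 14+10+3+8+7+9 = 51.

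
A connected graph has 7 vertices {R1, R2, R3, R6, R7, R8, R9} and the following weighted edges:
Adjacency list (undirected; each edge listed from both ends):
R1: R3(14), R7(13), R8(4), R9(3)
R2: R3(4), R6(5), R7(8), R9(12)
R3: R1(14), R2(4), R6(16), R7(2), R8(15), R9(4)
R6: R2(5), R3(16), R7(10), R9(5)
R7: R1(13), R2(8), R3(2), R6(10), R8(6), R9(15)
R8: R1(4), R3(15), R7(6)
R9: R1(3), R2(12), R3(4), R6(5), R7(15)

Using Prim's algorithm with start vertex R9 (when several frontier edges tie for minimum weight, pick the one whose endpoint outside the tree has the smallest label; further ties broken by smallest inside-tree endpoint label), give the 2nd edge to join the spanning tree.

Grow the tree from R9 using Prim:
Step 1: cheapest edge leaving the tree is R1 R9 (3); add R1.
Step 2: cheapest edge leaving the tree is R3 R9 (4); add R3.
Step 3: cheapest edge leaving the tree is R3 R7 (2); add R7.
Step 4: cheapest edge leaving the tree is R2 R3 (4); add R2.
Step 5: cheapest edge leaving the tree is R1 R8 (4); add R8.
Step 6: cheapest edge leaving the tree is R2 R6 (5); add R6.
The 2nd edge added is R3 R9.

R3-R9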